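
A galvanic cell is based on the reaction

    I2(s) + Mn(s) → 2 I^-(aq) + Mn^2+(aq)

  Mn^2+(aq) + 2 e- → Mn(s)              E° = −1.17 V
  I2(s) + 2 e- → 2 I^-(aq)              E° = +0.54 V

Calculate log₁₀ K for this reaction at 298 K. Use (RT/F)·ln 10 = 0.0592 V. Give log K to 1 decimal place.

The I₂/I⁻ couple is reduced (cathode); E°cell = +0.54 − (−1.17) = +1.71 V with n = 2.
At equilibrium E = 0, so log K = nE°cell / 0.0592 = (2)(+1.71) / 0.0592 = 57.8.

log K = 57.8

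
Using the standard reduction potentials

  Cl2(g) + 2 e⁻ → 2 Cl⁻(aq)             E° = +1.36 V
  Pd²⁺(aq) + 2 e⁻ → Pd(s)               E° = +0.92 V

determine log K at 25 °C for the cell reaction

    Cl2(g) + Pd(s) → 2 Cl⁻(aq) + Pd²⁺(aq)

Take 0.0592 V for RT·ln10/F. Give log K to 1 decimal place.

The Cl₂/Cl⁻ couple is reduced (cathode); E°cell = +1.36 − (+0.92) = +0.44 V with n = 2.
At equilibrium E = 0, so log K = nE°cell / 0.0592 = (2)(+0.44) / 0.0592 = 14.9.

log K = 14.9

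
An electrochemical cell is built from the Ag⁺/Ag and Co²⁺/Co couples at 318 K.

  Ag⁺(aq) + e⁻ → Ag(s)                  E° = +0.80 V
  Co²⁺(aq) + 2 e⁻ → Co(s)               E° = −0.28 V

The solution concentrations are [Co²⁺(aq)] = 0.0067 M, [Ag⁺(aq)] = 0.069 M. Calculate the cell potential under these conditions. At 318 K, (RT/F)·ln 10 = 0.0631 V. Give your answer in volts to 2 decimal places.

Ag⁺/Ag is reduced (cathode, E° = +0.80 V) and Co²⁺/Co is oxidized (anode).
E°cell = +0.80 − (−0.28) = +1.08 V, with n = 2 electrons transferred.
For the overall reaction 2 Ag⁺(aq) + Co(s) → 2 Ag(s) + Co²⁺(aq), Q = [Co²⁺(aq)] / [Ag⁺(aq)]^2 = 1.41, giving log Q = 0.148.
Applying E = E° − (RT ln10/nF)·log Q gives +1.08 − (0.0631/2)(0.148) = +1.08 V.

+1.08 V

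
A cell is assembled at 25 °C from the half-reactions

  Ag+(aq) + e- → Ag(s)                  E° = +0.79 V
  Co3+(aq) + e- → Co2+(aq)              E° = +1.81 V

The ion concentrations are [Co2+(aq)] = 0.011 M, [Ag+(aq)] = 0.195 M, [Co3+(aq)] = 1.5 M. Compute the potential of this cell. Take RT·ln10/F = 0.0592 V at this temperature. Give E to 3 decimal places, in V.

Co³⁺/Co²⁺ is reduced (cathode, E° = +1.81 V) and Ag⁺/Ag is oxidized (anode).
The standard potential is +1.81 − (+0.79) = +1.02 V and the balanced reaction transfers n = 1 electron.
Balancing gives Co3+(aq) + Ag(s) → Co2+(aq) + Ag+(aq); hence Q = ([Co2+(aq)]·[Ag+(aq)]) / [Co3+(aq)] = 0.00143 (log Q = −2.845).
E = E° − (0.0592/n)·log Q = +1.02 − (0.0592/1)(−2.845) = +1.188 V.

+1.188 V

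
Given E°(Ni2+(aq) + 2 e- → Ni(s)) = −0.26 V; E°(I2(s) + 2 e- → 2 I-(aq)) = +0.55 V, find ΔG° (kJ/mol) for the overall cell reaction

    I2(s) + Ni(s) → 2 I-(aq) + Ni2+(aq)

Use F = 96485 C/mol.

−156 kJ/mol

In the reaction as written I2(s) is reduced, so the I₂/I⁻ couple is the cathode and Ni²⁺/Ni is the anode.
E°cell = +0.55 − (−0.26) = +0.81 V; balancing electrons gives n = 2.
ΔG° = −nFE°cell = −(2)(96485)(+0.81) J/mol = −156 kJ/mol.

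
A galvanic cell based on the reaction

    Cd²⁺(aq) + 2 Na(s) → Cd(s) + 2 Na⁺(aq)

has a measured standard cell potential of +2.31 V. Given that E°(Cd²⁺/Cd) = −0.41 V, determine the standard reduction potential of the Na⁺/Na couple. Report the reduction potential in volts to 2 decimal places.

−2.72 V

In the reaction as written the Cd²⁺/Cd couple is reduced (cathode) and Na⁺/Na is oxidized (anode), so E°cell = E°(Cd²⁺/Cd) − E°(Na⁺/Na).
E°(Na⁺/Na) = E°(cathode) − E°cell = −0.41 − (+2.31) = −2.72 V.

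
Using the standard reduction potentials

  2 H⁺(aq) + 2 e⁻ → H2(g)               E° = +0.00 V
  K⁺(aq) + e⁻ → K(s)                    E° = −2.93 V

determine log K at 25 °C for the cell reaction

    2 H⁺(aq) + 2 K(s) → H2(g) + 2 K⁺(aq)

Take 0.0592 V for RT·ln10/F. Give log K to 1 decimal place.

The 2H⁺/H₂ couple is reduced (cathode); E°cell = +0.00 − (−2.93) = +2.93 V with n = 2.
At equilibrium E = 0, so log K = nE°cell / 0.0592 = (2)(+2.93) / 0.0592 = 99.0.

log K = 99.0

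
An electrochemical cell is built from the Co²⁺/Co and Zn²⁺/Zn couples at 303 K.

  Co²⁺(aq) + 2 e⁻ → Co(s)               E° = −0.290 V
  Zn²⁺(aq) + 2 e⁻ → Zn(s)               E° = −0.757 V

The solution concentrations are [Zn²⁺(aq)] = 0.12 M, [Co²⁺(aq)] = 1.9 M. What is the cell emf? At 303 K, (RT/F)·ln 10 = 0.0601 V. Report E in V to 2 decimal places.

Co²⁺/Co is reduced (cathode, E° = −0.290 V) and Zn²⁺/Zn is oxidized (anode).
E°cell = E°cat − E°an = −0.290 − (−0.757) = +0.467 V; n = 2.
For the overall reaction Co²⁺(aq) + Zn(s) → Co(s) + Zn²⁺(aq), Q = [Zn²⁺(aq)] / [Co²⁺(aq)] = 0.0632, giving log Q = −1.200.
Applying E = E° − (RT ln10/nF)·log Q gives +0.467 − (0.0601/2)(−1.200) = +0.50 V.

+0.50 V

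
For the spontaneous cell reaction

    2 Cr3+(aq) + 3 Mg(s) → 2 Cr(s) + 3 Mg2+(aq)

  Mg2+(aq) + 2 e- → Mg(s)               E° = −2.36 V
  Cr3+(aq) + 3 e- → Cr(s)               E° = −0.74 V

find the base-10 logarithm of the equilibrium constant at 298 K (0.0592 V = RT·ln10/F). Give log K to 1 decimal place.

The Cr³⁺/Cr couple is reduced (cathode); E°cell = −0.74 − (−2.36) = +1.62 V with n = 6.
At equilibrium E = 0, so log K = nE°cell / 0.0592 = (6)(+1.62) / 0.0592 = 164.2.

log K = 164.2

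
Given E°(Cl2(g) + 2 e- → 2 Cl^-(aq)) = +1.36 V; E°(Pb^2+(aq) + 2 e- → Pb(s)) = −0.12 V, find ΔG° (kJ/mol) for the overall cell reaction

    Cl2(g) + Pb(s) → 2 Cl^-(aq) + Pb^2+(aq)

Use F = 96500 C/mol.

In the reaction as written Cl2(g) is reduced, so the Cl₂/Cl⁻ couple is the cathode and Pb²⁺/Pb is the anode.
E°cell = +1.36 − (−0.12) = +1.48 V; balancing electrons gives n = 2.
ΔG° = −nFE°cell = −(2)(96500)(+1.48) J/mol = −286 kJ/mol.

−286 kJ/mol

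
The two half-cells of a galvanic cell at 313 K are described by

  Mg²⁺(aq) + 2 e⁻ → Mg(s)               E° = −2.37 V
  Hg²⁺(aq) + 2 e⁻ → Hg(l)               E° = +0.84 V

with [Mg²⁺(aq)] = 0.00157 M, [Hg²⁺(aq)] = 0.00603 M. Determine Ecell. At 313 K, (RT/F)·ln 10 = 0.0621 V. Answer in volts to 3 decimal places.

+3.228 V

The Hg²⁺/Hg couple has the more positive E°, so it is the cathode; Mg²⁺/Mg is the anode.
The standard potential is +0.84 − (−2.37) = +3.21 V and the balanced reaction transfers n = 2 electrons.
Balancing gives Hg²⁺(aq) + Mg(s) → Hg(l) + Mg²⁺(aq); hence Q = [Mg²⁺(aq)] / [Hg²⁺(aq)] = 0.26 (log Q = −0.584).
Applying E = E° − (RT ln10/nF)·log Q gives +3.21 − (0.0621/2)(−0.584) = +3.228 V.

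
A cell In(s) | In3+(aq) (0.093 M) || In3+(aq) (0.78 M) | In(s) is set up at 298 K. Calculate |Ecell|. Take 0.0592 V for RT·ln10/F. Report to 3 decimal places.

For a concentration cell E°cell = 0, since both electrodes use the same couple.
The compartment with the higher In3+(aq) concentration (0.78 M) acts as the cathode; ions are reduced there and produced at the dilute (0.093 M) anode.
With n = 3, Ecell = −(0.0592/3)·log([dilute]/[conc]) = −(0.0592/3)·log(0.093/0.78) = +0.018 V.

0.018 V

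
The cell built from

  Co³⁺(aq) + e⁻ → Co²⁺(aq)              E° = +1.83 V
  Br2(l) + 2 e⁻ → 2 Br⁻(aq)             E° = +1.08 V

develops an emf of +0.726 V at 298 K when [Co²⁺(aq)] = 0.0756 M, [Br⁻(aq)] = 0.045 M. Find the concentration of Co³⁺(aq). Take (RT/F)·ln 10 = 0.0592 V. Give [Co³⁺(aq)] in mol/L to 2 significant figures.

0.66 M

Co³⁺/Co²⁺ is the cathode (higher E°); E°cell = +1.83 − (+1.08) = +0.75 V with n = 2.
Rearranging E = E° − (0.0592/n)·log Q gives log Q = 2(+0.75 − (+0.726))/0.0592 = 0.811.
For 2 Co³⁺(aq) + 2 Br⁻(aq) → 2 Co²⁺(aq) + Br2(l), the reaction quotient is Q = [Co²⁺(aq)]^2 / ([Co³⁺(aq)]^2·[Br⁻(aq)]^2).
Solving for the unknown gives log [Co³⁺(aq)] = −0.180, so [Co³⁺(aq)] ≈ 0.66 M.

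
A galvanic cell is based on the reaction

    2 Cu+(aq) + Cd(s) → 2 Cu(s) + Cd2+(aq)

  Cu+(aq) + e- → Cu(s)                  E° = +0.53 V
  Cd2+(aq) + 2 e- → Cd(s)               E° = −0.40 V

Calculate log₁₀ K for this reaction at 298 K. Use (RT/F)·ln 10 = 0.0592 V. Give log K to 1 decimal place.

log K = 31.4

The Cu⁺/Cu couple is reduced (cathode); E°cell = +0.53 − (−0.40) = +0.93 V with n = 2.
At equilibrium E = 0, so log K = nE°cell / 0.0592 = (2)(+0.93) / 0.0592 = 31.4.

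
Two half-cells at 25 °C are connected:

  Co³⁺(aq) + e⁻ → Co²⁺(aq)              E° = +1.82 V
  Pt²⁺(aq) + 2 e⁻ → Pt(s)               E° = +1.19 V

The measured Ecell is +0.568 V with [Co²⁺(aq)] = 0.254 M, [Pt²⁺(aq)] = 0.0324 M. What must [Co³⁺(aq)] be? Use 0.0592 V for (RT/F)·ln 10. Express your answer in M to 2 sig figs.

With Co³⁺/Co²⁺ at the cathode and Pt²⁺/Pt at the anode, E°cell = +1.82 − (+1.19) = +0.63 V (n = 2).
From the Nernst equation, log Q = n(E° − E)/0.0592 = 2·(+0.63 − (+0.568))/0.0592 = 2.095.
The balanced reaction is 2 Co³⁺(aq) + Pt(s) → 2 Co²⁺(aq) + Pt²⁺(aq), so Q = ([Co²⁺(aq)]^2·[Pt²⁺(aq)]) / [Co³⁺(aq)]^2.
Substituting the known concentrations and solving, log [Co³⁺(aq)] = −2.387 and [Co³⁺(aq)] = 0.0041 M.

0.0041 M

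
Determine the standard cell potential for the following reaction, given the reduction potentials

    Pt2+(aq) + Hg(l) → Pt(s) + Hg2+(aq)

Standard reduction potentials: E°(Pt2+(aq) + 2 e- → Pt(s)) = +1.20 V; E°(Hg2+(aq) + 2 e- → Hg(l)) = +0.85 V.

Pt2+(aq) gains electrons, so the Pt²⁺/Pt couple is the cathode; the Hg²⁺/Hg couple is the anode.
E°cell = E°(cathode) − E°(anode) = +1.20 − (+0.85) = +0.35 V.
The positive value indicates the reaction is spontaneous as written.

+0.35 V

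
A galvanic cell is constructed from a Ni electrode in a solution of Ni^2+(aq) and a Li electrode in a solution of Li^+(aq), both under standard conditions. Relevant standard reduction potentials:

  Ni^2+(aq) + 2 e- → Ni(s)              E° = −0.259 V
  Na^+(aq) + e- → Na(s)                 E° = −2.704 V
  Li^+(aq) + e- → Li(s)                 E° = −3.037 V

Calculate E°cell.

+2.778 V

Of the two couples in this cell, the one with the more positive reduction potential is reduced at the cathode: here that is Ni²⁺/Ni (−0.259 V); Li⁺/Li (−3.037 V) is the anode.
E°cell = E°(cathode) − E°(anode) = −0.259 − (−3.037) = +2.778 V.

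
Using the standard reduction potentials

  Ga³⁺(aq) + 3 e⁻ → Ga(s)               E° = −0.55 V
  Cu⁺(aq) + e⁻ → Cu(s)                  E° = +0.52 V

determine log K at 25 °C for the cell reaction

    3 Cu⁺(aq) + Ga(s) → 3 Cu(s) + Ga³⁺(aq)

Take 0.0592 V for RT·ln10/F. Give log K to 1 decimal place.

The Cu⁺/Cu couple is reduced (cathode); E°cell = +0.52 − (−0.55) = +1.07 V with n = 3.
At equilibrium E = 0, so log K = nE°cell / 0.0592 = (3)(+1.07) / 0.0592 = 54.2.

log K = 54.2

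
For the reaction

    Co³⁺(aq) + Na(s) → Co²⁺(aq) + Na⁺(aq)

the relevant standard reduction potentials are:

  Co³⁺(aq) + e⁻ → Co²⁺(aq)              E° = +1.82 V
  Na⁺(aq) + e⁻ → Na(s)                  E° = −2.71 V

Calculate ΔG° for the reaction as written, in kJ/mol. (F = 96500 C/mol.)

In the reaction as written Co³⁺(aq) is reduced, so the Co³⁺/Co²⁺ couple is the cathode and Na⁺/Na is the anode.
E°cell = +1.82 − (−2.71) = +4.53 V; balancing electrons gives n = 1.
ΔG° = −nFE°cell = −(1)(96500)(+4.53) J/mol = −437 kJ/mol.

−437 kJ/mol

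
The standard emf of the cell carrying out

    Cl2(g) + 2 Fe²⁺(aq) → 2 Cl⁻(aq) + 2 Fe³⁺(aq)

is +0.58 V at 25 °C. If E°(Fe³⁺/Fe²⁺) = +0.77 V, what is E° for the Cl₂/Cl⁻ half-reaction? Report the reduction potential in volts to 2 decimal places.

In the reaction as written the Cl₂/Cl⁻ couple is reduced (cathode) and Fe³⁺/Fe²⁺ is oxidized (anode), so E°cell = E°(Cl₂/Cl⁻) − E°(Fe³⁺/Fe²⁺).
E°(Cl₂/Cl⁻) = E°cell + E°(anode) = +0.58 + (+0.77) = +1.35 V.

+1.35 V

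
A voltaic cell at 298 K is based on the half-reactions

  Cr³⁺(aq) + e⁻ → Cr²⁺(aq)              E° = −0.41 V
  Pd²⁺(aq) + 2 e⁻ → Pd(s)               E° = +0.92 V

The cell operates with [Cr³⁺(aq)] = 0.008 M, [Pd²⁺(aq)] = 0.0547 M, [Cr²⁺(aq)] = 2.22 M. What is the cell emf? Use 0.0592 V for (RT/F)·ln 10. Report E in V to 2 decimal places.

+1.44 V

Pd²⁺/Pd is reduced (cathode, E° = +0.92 V) and Cr³⁺/Cr²⁺ is oxidized (anode).
The standard potential is +0.92 − (−0.41) = +1.33 V and the balanced reaction transfers n = 2 electrons.
Balancing gives Pd²⁺(aq) + 2 Cr²⁺(aq) → Pd(s) + 2 Cr³⁺(aq); hence Q = [Cr³⁺(aq)]^2 / ([Pd²⁺(aq)]·[Cr²⁺(aq)]^2) = 0.000237 (log Q = −3.625).
By the Nernst equation, E = +1.33 − (0.0592/2)·(−3.625) = +1.44 V.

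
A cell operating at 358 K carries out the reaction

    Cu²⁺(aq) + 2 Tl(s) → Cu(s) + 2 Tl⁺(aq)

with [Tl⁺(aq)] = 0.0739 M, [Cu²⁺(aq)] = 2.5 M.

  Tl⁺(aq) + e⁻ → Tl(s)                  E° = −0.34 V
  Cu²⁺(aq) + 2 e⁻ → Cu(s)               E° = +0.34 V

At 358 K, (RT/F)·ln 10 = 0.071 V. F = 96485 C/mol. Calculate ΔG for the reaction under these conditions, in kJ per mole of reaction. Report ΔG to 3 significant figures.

E°cell = +0.34 − (−0.34) = +0.68 V; the balanced reaction transfers n = 2 electrons.
Q = [Tl⁺(aq)]^2 / [Cu²⁺(aq)] = 0.00218, so log Q = −2.661 and E = +0.68 − (0.071/2)(−2.661) = +0.7745 V.
Finally ΔG = −nFE = −(2)(96485 C/mol)(+0.7745 V) = −149 kJ/mol.

−149 kJ/mol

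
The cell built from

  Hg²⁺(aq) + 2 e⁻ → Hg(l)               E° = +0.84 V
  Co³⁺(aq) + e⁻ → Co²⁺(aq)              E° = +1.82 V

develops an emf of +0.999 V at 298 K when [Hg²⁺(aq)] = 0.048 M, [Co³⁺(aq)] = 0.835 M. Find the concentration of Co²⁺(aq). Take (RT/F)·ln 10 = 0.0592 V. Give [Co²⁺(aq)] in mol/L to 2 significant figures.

Co³⁺/Co²⁺ is the cathode (higher E°); E°cell = +1.82 − (+0.84) = +0.98 V with n = 2.
Rearranging E = E° − (0.0592/n)·log Q gives log Q = 2(+0.98 − (+0.999))/0.0592 = −0.642.
For 2 Co³⁺(aq) + Hg(l) → 2 Co²⁺(aq) + Hg²⁺(aq), the reaction quotient is Q = ([Co²⁺(aq)]^2·[Hg²⁺(aq)]) / [Co³⁺(aq)]^2.
Substituting the known concentrations and solving, log [Co²⁺(aq)] = 0.260 and [Co²⁺(aq)] = 1.8 M.

1.8 M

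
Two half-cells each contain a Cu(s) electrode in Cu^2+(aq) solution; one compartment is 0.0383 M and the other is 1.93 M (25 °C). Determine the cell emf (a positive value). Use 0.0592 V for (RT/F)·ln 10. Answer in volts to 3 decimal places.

0.050 V

For a concentration cell E°cell = 0, since both electrodes use the same couple.
The compartment with the higher Cu^2+(aq) concentration (1.93 M) acts as the cathode; ions are reduced there and produced at the dilute (0.0383 M) anode.
With n = 2, Ecell = −(0.0592/2)·log([dilute]/[conc]) = −(0.0592/2)·log(0.0383/1.93) = +0.050 V.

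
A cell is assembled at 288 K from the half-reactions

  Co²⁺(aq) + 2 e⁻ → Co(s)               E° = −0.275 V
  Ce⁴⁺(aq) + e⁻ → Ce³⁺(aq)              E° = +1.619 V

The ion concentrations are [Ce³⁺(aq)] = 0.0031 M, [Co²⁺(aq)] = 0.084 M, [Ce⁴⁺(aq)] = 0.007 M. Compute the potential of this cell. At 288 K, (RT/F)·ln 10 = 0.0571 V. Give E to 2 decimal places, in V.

The Ce⁴⁺/Ce³⁺ couple has the more positive E°, so it is the cathode; Co²⁺/Co is the anode.
The standard potential is +1.619 − (−0.275) = +1.894 V and the balanced reaction transfers n = 2 electrons.
Balancing gives 2 Ce⁴⁺(aq) + Co(s) → 2 Ce³⁺(aq) + Co²⁺(aq); hence Q = ([Ce³⁺(aq)]^2·[Co²⁺(aq)]) / [Ce⁴⁺(aq)]^2 = 0.0165 (log Q = −1.783).
By the Nernst equation, E = +1.894 − (0.0571/2)·(−1.783) = +1.94 V.

+1.94 V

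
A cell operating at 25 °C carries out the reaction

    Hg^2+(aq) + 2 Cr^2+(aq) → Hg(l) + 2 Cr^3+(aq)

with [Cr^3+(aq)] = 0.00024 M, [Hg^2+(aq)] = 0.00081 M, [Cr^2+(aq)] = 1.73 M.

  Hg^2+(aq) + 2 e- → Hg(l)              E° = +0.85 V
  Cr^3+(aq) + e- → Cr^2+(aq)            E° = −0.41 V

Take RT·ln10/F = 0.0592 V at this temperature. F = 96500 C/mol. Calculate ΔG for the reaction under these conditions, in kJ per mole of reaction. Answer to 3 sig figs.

−270 kJ/mol

The standard cell potential is +0.85 − (−0.41) = +1.26 V, with n = 2 electrons in the balanced equation.
The reaction quotient is [Cr^3+(aq)]^2 / ([Hg^2+(aq)]·[Cr^2+(aq)]^2) = 2.38×10^−5; by Nernst, E = +1.26 − (0.0592/2)(−4.624) = +1.3969 V.
ΔG = −nFE = −(2)(96500)(+1.3969) J/mol = −270 kJ/mol.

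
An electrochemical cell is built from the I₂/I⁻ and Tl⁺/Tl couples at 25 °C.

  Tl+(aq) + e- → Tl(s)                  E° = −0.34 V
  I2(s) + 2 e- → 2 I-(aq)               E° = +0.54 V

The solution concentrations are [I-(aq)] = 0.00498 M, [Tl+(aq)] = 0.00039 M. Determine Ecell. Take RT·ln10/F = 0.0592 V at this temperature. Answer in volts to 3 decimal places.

Since E°(I₂/I⁻) > E°(Tl⁺/Tl), I₂/I⁻ serves as the cathode.
The standard potential is +0.54 − (−0.34) = +0.88 V and the balanced reaction transfers n = 2 electrons.
The balanced reaction is I2(s) + 2 Tl(s) → 2 I-(aq) + 2 Tl+(aq), so Q = [I-(aq)]^2·[Tl+(aq)]^2 = 3.77×10^−12 and log Q = −11.423.
E = E° − (0.0592/n)·log Q = +0.88 − (0.0592/2)(−11.423) = +1.218 V.

+1.218 V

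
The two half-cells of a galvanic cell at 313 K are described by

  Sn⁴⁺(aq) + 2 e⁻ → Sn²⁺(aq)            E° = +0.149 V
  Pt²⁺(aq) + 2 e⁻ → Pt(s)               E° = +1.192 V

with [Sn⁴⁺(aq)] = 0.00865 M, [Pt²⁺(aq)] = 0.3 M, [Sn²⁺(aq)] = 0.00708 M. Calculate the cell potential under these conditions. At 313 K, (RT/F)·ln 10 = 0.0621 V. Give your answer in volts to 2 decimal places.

The Pt²⁺/Pt couple has the more positive E°, so it is the cathode; Sn⁴⁺/Sn²⁺ is the anode.
E°cell = +1.192 − (+0.149) = +1.043 V, with n = 2 electrons transferred.
For the overall reaction Pt²⁺(aq) + Sn²⁺(aq) → Pt(s) + Sn⁴⁺(aq), Q = [Sn⁴⁺(aq)] / ([Pt²⁺(aq)]·[Sn²⁺(aq)]) = 4.07, giving log Q = 0.610.
E = E° − (0.0621/n)·log Q = +1.043 − (0.0621/2)(0.610) = +1.02 V.

+1.02 V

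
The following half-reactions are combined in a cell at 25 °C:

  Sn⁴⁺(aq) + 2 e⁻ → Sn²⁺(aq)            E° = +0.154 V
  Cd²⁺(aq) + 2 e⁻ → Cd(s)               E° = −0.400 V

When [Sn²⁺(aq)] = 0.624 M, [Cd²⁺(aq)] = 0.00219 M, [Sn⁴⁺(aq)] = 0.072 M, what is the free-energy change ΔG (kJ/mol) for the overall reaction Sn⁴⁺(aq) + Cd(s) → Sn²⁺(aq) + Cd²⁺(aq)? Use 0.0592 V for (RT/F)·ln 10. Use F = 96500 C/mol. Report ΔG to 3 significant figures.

The standard cell potential is +0.154 − (−0.400) = +0.554 V, with n = 2 electrons in the balanced equation.
The reaction quotient is ([Sn²⁺(aq)]·[Cd²⁺(aq)]) / [Sn⁴⁺(aq)] = 0.019; by Nernst, E = +0.554 − (0.0592/2)(−1.722) = +0.6050 V.
ΔG = −nFE = −(2)(96500)(+0.6050) J/mol = −117 kJ/mol.

−117 kJ/mol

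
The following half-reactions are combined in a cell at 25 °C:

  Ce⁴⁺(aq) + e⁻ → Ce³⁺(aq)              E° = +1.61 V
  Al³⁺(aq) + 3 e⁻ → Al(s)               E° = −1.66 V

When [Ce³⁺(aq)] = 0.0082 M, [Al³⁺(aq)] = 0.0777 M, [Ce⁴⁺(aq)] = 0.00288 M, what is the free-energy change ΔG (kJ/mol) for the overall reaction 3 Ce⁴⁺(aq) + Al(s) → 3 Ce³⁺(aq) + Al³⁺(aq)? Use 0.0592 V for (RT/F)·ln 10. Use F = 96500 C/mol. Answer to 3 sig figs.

The standard cell potential is +1.61 − (−1.66) = +3.27 V, with n = 3 electrons in the balanced equation.
The reaction quotient is ([Ce³⁺(aq)]^3·[Al³⁺(aq)]) / [Ce⁴⁺(aq)]^3 = 1.79; by Nernst, E = +3.27 − (0.0592/3)(0.254) = +3.2650 V.
Then ΔG = −nFE = −3 × 96500 × +3.2650 J/mol = −945 kJ/mol.

−945 kJ/mol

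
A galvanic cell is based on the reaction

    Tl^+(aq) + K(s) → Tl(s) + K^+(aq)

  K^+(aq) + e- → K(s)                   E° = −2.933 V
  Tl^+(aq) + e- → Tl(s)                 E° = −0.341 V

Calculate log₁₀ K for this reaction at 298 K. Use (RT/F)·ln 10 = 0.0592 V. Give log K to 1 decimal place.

log K = 43.8

The Tl⁺/Tl couple is reduced (cathode); E°cell = −0.341 − (−2.933) = +2.592 V with n = 1.
At equilibrium E = 0, so log K = nE°cell / 0.0592 = (1)(+2.592) / 0.0592 = 43.8.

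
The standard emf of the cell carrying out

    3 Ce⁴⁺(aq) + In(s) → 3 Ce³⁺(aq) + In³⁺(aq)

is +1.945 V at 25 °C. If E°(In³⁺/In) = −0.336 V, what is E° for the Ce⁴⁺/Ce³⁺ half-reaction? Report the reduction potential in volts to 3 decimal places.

In the reaction as written the Ce⁴⁺/Ce³⁺ couple is reduced (cathode) and In³⁺/In is oxidized (anode), so E°cell = E°(Ce⁴⁺/Ce³⁺) − E°(In³⁺/In).
E°(Ce⁴⁺/Ce³⁺) = E°cell + E°(anode) = +1.945 + (−0.336) = +1.609 V.

+1.609 V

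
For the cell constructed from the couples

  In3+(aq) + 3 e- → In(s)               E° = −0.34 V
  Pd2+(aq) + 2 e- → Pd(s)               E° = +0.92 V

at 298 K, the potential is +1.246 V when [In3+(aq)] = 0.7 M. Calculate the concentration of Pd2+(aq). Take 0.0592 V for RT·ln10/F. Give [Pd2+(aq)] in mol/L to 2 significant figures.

0.27 M

Pd²⁺/Pd is the cathode (higher E°); E°cell = +0.92 − (−0.34) = +1.26 V with n = 6.
Rearranging E = E° − (0.0592/n)·log Q gives log Q = 6(+1.26 − (+1.246))/0.0592 = 1.419.
Balancing electrons gives 3 Pd2+(aq) + 2 In(s) → 3 Pd(s) + 2 In3+(aq); thus Q = [In3+(aq)]^2 / [Pd2+(aq)]^3.
Substituting the known concentrations and solving, log [Pd2+(aq)] = −0.576 and [Pd2+(aq)] = 0.27 M.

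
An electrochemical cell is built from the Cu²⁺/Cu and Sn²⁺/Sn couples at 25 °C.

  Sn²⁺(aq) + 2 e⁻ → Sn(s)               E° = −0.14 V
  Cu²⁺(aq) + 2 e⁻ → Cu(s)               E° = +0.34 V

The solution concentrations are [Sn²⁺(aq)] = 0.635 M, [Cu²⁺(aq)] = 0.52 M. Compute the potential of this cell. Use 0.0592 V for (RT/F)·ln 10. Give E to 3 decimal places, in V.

+0.477 V

Since E°(Cu²⁺/Cu) > E°(Sn²⁺/Sn), Cu²⁺/Cu serves as the cathode.
The standard potential is +0.34 − (−0.14) = +0.48 V and the balanced reaction transfers n = 2 electrons.
Balancing gives Cu²⁺(aq) + Sn(s) → Cu(s) + Sn²⁺(aq); hence Q = [Sn²⁺(aq)] / [Cu²⁺(aq)] = 1.22 (log Q = 0.087).
By the Nernst equation, E = +0.48 − (0.0592/2)·(0.087) = +0.477 V.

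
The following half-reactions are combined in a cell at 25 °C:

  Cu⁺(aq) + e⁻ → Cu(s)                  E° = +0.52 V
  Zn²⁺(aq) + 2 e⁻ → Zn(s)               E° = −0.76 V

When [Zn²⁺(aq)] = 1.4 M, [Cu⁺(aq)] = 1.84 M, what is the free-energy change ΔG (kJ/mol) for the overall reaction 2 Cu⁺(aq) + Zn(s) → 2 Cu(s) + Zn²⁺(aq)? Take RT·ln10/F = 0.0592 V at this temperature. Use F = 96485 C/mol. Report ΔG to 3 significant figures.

With Cu⁺/Cu reduced at the cathode, E°cell = +0.52 − (−0.76) = +1.28 V and n = 2.
Q = [Zn²⁺(aq)] / [Cu⁺(aq)]^2 = 0.414, so log Q = −0.384 and E = +1.28 − (0.0592/2)(−0.384) = +1.2914 V.
ΔG = −nFE = −(2)(96485)(+1.2914) J/mol = −249 kJ/mol.

−249 kJ/mol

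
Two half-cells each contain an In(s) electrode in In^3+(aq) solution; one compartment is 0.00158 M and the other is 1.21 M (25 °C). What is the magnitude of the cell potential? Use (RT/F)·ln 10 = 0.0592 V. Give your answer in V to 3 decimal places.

For a concentration cell E°cell = 0, since both electrodes use the same couple.
The compartment with the higher In^3+(aq) concentration (1.21 M) acts as the cathode; ions are reduced there and produced at the dilute (0.00158 M) anode.
With n = 3, Ecell = −(0.0592/3)·log([dilute]/[conc]) = −(0.0592/3)·log(0.00158/1.21) = +0.057 V.

0.057 V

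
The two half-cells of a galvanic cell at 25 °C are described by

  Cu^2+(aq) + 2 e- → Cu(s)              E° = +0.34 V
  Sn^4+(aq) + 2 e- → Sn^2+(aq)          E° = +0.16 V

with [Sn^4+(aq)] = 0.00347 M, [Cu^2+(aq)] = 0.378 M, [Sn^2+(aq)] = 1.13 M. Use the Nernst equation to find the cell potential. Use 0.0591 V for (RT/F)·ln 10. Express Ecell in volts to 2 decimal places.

+0.24 V

Cu²⁺/Cu is reduced (cathode, E° = +0.34 V) and Sn⁴⁺/Sn²⁺ is oxidized (anode).
E°cell = E°cat − E°an = +0.34 − (+0.16) = +0.18 V; n = 2.
The balanced reaction is Cu^2+(aq) + Sn^2+(aq) → Cu(s) + Sn^4+(aq), so Q = [Sn^4+(aq)] / ([Cu^2+(aq)]·[Sn^2+(aq)]) = 0.00812 and log Q = −2.090.
E = E° − (0.0591/n)·log Q = +0.18 − (0.0591/2)(−2.090) = +0.24 V.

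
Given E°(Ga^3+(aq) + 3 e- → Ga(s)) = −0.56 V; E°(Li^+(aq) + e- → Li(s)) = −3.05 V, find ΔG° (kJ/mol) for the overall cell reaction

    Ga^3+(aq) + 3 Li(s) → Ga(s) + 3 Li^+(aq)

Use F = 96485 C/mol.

−721 kJ/mol

In the reaction as written Ga^3+(aq) is reduced, so the Ga³⁺/Ga couple is the cathode and Li⁺/Li is the anode.
E°cell = −0.56 − (−3.05) = +2.49 V; balancing electrons gives n = 3.
ΔG° = −nFE°cell = −(3)(96485)(+2.49) J/mol = −721 kJ/mol.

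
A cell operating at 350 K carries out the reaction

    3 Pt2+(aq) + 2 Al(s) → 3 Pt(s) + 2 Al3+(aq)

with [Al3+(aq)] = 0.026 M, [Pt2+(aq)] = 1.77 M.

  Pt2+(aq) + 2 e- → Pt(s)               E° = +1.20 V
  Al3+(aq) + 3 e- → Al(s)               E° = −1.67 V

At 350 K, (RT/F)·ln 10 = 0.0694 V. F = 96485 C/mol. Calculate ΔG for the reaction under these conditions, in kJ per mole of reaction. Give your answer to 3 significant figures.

−1690 kJ/mol

The standard cell potential is +1.20 − (−1.67) = +2.87 V, with n = 6 electrons in the balanced equation.
Here Q = [Al3+(aq)]^2 / [Pt2+(aq)]^3 = 0.000122 (log Q = −3.914), giving E = +2.87 − (0.0694/6)·(−3.914) = +2.9153 V.
Then ΔG = −nFE = −6 × 96485 × +2.9153 J/mol = −1690 kJ/mol.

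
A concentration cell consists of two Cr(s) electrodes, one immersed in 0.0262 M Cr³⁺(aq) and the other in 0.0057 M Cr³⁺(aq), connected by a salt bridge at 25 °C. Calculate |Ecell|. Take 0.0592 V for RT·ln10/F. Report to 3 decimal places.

0.013 V

For a concentration cell E°cell = 0, since both electrodes use the same couple.
The compartment with the higher Cr³⁺(aq) concentration (0.0262 M) acts as the cathode; ions are reduced there and produced at the dilute (0.0057 M) anode.
With n = 3, Ecell = −(0.0592/3)·log([dilute]/[conc]) = −(0.0592/3)·log(0.0057/0.0262) = +0.013 V.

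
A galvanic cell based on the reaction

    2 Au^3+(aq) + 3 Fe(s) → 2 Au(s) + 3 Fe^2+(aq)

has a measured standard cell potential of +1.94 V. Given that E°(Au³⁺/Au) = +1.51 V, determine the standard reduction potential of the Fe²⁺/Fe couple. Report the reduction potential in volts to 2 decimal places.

In the reaction as written the Au³⁺/Au couple is reduced (cathode) and Fe²⁺/Fe is oxidized (anode), so E°cell = E°(Au³⁺/Au) − E°(Fe²⁺/Fe).
E°(Fe²⁺/Fe) = E°(cathode) − E°cell = +1.51 − (+1.94) = −0.43 V.

−0.43 V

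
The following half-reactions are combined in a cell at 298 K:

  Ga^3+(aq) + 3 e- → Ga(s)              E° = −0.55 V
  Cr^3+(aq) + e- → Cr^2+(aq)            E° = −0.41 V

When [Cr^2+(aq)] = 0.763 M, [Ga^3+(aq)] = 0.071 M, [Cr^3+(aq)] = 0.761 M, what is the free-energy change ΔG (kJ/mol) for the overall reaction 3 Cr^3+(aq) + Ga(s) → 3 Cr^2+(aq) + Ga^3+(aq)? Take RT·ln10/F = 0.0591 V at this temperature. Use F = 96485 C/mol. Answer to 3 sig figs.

−47.1 kJ/mol

E°cell = −0.41 − (−0.55) = +0.14 V; the balanced reaction transfers n = 3 electrons.
Q = ([Cr^2+(aq)]^3·[Ga^3+(aq)]) / [Cr^3+(aq)]^3 = 0.0716, so log Q = −1.145 and E = +0.14 − (0.0591/3)(−1.145) = +0.1626 V.
Then ΔG = −nFE = −3 × 96485 × +0.1626 J/mol = −47.1 kJ/mol.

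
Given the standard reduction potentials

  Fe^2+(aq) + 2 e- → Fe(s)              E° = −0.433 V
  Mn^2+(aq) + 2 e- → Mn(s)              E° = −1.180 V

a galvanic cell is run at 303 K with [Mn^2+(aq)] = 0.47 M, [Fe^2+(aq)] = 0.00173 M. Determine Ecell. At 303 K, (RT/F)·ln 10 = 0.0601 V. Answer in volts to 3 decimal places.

Fe²⁺/Fe is reduced (cathode, E° = −0.433 V) and Mn²⁺/Mn is oxidized (anode).
E°cell = E°cat − E°an = −0.433 − (−1.180) = +0.747 V; n = 2.
Balancing gives Fe^2+(aq) + Mn(s) → Fe(s) + Mn^2+(aq); hence Q = [Mn^2+(aq)] / [Fe^2+(aq)] = 272 (log Q = 2.434).
E = E° − (0.0601/n)·log Q = +0.747 − (0.0601/2)(2.434) = +0.674 V.

+0.674 V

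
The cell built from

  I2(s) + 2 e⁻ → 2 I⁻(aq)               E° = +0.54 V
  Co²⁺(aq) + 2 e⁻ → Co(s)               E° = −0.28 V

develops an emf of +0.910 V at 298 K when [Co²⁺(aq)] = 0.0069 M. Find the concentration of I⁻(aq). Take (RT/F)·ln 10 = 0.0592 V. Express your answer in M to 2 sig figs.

The I₂/I⁻ couple has the larger reduction potential, so it is the cathode: E°cell = +0.54 − (−0.28) = +0.82 V and n = 2.
From the Nernst equation, log Q = n(E° − E)/0.0592 = 2·(+0.82 − (+0.910))/0.0592 = −3.041.
For I2(s) + Co(s) → 2 I⁻(aq) + Co²⁺(aq), the reaction quotient is Q = [I⁻(aq)]^2·[Co²⁺(aq)].
Solving for the unknown gives log [I⁻(aq)] = −0.440, so [I⁻(aq)] ≈ 0.36 M.

0.36 M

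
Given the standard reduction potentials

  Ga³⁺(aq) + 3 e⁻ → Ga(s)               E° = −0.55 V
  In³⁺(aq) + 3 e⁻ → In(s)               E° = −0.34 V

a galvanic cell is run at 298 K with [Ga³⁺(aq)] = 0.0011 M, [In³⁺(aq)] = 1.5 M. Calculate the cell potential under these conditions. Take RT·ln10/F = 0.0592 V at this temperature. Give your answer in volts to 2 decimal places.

+0.27 V

The In³⁺/In couple has the more positive E°, so it is the cathode; Ga³⁺/Ga is the anode.
The standard potential is −0.34 − (−0.55) = +0.21 V and the balanced reaction transfers n = 3 electrons.
Balancing gives In³⁺(aq) + Ga(s) → In(s) + Ga³⁺(aq); hence Q = [Ga³⁺(aq)] / [In³⁺(aq)] = 0.000733 (log Q = −3.135).
Applying E = E° − (RT ln10/nF)·log Q gives +0.21 − (0.0592/3)(−3.135) = +0.27 V.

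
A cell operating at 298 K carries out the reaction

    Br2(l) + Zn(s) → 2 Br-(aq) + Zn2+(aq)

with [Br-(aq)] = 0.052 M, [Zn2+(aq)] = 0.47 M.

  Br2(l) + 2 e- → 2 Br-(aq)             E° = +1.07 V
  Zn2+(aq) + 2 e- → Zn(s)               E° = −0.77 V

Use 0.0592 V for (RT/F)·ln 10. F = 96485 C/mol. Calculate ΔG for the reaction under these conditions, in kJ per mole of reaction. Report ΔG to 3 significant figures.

−372 kJ/mol

The standard cell potential is +1.07 − (−0.77) = +1.84 V, with n = 2 electrons in the balanced equation.
The reaction quotient is [Br-(aq)]^2·[Zn2+(aq)] = 0.00127; by Nernst, E = +1.84 − (0.0592/2)(−2.896) = +1.9257 V.
Then ΔG = −nFE = −2 × 96485 × +1.9257 J/mol = −372 kJ/mol.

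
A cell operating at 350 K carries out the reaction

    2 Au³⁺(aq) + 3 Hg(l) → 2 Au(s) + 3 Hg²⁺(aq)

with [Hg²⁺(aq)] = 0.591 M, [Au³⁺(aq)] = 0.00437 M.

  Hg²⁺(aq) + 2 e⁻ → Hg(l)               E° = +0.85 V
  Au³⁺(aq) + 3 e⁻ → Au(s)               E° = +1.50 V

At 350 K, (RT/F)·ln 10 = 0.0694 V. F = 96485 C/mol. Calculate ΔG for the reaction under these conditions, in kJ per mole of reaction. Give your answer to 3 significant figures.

With Au³⁺/Au reduced at the cathode, E°cell = +1.50 − (+0.85) = +0.65 V and n = 6.
Q = [Hg²⁺(aq)]^3 / [Au³⁺(aq)]^2 = 1.08×10^4, so log Q = 4.034 and E = +0.65 − (0.0694/6)(4.034) = +0.6033 V.
Then ΔG = −nFE = −6 × 96485 × +0.6033 J/mol = −349 kJ/mol.

−349 kJ/mol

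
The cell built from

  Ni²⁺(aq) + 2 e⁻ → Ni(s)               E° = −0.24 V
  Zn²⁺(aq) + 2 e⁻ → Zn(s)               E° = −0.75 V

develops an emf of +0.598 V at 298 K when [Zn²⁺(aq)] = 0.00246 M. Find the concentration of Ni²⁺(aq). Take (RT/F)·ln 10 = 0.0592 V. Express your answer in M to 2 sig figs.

2.3 M

The Ni²⁺/Ni couple has the larger reduction potential, so it is the cathode: E°cell = −0.24 − (−0.75) = +0.51 V and n = 2.
Since E = E° − (0.0592/n)·log Q, log Q = n(E° − E)/0.0592 = −2.973.
Balancing electrons gives Ni²⁺(aq) + Zn(s) → Ni(s) + Zn²⁺(aq); thus Q = [Zn²⁺(aq)] / [Ni²⁺(aq)].
Solving for the unknown gives log [Ni²⁺(aq)] = 0.364, so [Ni²⁺(aq)] ≈ 2.3 M.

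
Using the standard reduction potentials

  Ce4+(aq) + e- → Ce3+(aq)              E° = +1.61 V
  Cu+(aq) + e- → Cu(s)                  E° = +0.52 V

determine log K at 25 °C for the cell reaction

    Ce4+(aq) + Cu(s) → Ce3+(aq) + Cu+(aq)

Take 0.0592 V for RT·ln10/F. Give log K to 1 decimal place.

The Ce⁴⁺/Ce³⁺ couple is reduced (cathode); E°cell = +1.61 − (+0.52) = +1.09 V with n = 1.
At equilibrium E = 0, so log K = nE°cell / 0.0592 = (1)(+1.09) / 0.0592 = 18.4.

log K = 18.4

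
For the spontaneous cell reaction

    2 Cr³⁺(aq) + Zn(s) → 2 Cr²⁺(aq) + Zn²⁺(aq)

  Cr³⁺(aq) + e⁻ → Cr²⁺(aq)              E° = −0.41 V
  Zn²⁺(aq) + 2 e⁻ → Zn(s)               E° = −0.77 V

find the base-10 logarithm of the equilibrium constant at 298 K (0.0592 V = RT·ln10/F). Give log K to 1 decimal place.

log K = 12.2

The Cr³⁺/Cr²⁺ couple is reduced (cathode); E°cell = −0.41 − (−0.77) = +0.36 V with n = 2.
At equilibrium E = 0, so log K = nE°cell / 0.0592 = (2)(+0.36) / 0.0592 = 12.2.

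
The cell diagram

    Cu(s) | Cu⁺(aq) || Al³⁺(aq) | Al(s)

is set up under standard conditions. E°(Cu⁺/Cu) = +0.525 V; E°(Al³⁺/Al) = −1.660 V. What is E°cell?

By convention the left-hand electrode in cell notation is the anode (oxidation) and the right-hand electrode is the cathode (reduction).
E°cell = E°(right) − E°(left) = −1.660 − (+0.525) = −2.185 V.
The negative sign shows that, as written, the cell would require an external voltage to drive the reaction.

−2.185 V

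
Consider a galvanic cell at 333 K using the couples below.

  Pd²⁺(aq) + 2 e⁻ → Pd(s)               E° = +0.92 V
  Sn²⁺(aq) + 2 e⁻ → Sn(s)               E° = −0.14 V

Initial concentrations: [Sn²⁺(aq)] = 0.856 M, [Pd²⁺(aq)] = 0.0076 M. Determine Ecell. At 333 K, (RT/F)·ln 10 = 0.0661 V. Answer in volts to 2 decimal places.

+0.99 V

Pd²⁺/Pd is reduced (cathode, E° = +0.92 V) and Sn²⁺/Sn is oxidized (anode).
E°cell = E°cat − E°an = +0.92 − (−0.14) = +1.06 V; n = 2.
For the overall reaction Pd²⁺(aq) + Sn(s) → Pd(s) + Sn²⁺(aq), Q = [Sn²⁺(aq)] / [Pd²⁺(aq)] = 113, giving log Q = 2.052.
Applying E = E° − (RT ln10/nF)·log Q gives +1.06 − (0.0661/2)(2.052) = +0.99 V.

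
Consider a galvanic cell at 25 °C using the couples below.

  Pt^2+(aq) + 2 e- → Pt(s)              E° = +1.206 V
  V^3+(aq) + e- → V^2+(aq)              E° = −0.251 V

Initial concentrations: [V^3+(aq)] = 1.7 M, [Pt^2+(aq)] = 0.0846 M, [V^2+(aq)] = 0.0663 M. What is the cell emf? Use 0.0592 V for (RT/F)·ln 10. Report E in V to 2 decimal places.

+1.34 V

Pt²⁺/Pt is reduced (cathode, E° = +1.206 V) and V³⁺/V²⁺ is oxidized (anode).
The standard potential is +1.206 − (−0.251) = +1.457 V and the balanced reaction transfers n = 2 electrons.
For the overall reaction Pt^2+(aq) + 2 V^2+(aq) → Pt(s) + 2 V^3+(aq), Q = [V^3+(aq)]^2 / ([Pt^2+(aq)]·[V^2+(aq)]^2) = 7.77×10^3, giving log Q = 3.891.
Applying E = E° − (RT ln10/nF)·log Q gives +1.457 − (0.0592/2)(3.891) = +1.34 V.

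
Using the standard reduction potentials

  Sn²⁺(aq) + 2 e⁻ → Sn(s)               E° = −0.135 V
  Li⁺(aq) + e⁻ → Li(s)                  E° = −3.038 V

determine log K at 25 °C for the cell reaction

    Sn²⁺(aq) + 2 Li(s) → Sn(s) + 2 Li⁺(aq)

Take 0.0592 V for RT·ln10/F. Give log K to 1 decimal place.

The Sn²⁺/Sn couple is reduced (cathode); E°cell = −0.135 − (−3.038) = +2.903 V with n = 2.
At equilibrium E = 0, so log K = nE°cell / 0.0592 = (2)(+2.903) / 0.0592 = 98.1.

log K = 98.1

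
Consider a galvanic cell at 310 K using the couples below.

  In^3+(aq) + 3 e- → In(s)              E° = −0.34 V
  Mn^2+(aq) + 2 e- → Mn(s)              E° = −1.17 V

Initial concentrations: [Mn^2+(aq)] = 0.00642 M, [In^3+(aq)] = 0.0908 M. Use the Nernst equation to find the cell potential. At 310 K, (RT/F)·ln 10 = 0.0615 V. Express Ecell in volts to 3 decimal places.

+0.876 V

The In³⁺/In couple has the more positive E°, so it is the cathode; Mn²⁺/Mn is the anode.
E°cell = E°cat − E°an = −0.34 − (−1.17) = +0.83 V; n = 6.
The balanced reaction is 2 In^3+(aq) + 3 Mn(s) → 2 In(s) + 3 Mn^2+(aq), so Q = [Mn^2+(aq)]^3 / [In^3+(aq)]^2 = 3.21×10^−5 and log Q = −4.494.
Applying E = E° − (RT ln10/nF)·log Q gives +0.83 − (0.0615/6)(−4.494) = +0.876 V.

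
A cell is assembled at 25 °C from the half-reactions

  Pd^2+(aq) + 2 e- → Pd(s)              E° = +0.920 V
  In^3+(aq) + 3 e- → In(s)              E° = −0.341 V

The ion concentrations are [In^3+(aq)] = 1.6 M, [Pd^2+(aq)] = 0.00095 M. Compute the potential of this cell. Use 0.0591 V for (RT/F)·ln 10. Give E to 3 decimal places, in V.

Since E°(Pd²⁺/Pd) > E°(In³⁺/In), Pd²⁺/Pd serves as the cathode.
E°cell = +0.920 − (−0.341) = +1.261 V, with n = 6 electrons transferred.
The balanced reaction is 3 Pd^2+(aq) + 2 In(s) → 3 Pd(s) + 2 In^3+(aq), so Q = [In^3+(aq)]^2 / [Pd^2+(aq)]^3 = 2.99×10^9 and log Q = 9.475.
E = E° − (0.0591/n)·log Q = +1.261 − (0.0591/6)(9.475) = +1.168 V.

+1.168 V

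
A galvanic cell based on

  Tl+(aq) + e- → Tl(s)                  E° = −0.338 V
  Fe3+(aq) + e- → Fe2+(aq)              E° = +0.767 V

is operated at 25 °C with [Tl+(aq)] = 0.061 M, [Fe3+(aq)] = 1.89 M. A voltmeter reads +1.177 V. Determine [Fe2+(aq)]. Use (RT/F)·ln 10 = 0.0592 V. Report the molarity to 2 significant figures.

Fe³⁺/Fe²⁺ is the cathode (higher E°); E°cell = +0.767 − (−0.338) = +1.105 V with n = 1.
Since E = E° − (0.0592/n)·log Q, log Q = n(E° − E)/0.0592 = −1.216.
The balanced reaction is Fe3+(aq) + Tl(s) → Fe2+(aq) + Tl+(aq), so Q = ([Fe2+(aq)]·[Tl+(aq)]) / [Fe3+(aq)].
Solving for the unknown gives log [Fe2+(aq)] = 0.275, so [Fe2+(aq)] ≈ 1.9 M.

1.9 M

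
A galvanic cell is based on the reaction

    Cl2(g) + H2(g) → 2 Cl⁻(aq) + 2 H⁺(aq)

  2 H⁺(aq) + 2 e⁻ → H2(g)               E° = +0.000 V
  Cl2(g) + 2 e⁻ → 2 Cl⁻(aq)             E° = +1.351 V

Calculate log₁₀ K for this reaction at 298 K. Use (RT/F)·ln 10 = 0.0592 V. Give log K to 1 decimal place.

log K = 45.6

The Cl₂/Cl⁻ couple is reduced (cathode); E°cell = +1.351 − (+0.000) = +1.351 V with n = 2.
At equilibrium E = 0, so log K = nE°cell / 0.0592 = (2)(+1.351) / 0.0592 = 45.6.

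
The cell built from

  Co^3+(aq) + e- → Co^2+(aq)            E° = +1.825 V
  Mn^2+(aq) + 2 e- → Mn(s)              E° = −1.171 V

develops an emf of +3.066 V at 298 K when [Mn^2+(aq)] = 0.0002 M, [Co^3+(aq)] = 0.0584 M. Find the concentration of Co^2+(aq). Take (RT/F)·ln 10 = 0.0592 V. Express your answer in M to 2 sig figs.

0.27 M

With Co³⁺/Co²⁺ at the cathode and Mn²⁺/Mn at the anode, E°cell = +1.825 − (−1.171) = +2.996 V (n = 2).
Since E = E° − (0.0592/n)·log Q, log Q = n(E° − E)/0.0592 = −2.365.
Balancing electrons gives 2 Co^3+(aq) + Mn(s) → 2 Co^2+(aq) + Mn^2+(aq); thus Q = ([Co^2+(aq)]^2·[Mn^2+(aq)]) / [Co^3+(aq)]^2.
Isolating [Co^2+(aq)] in Q = 10^{−2.365} yields log [Co^2+(aq)] = −0.567, i.e. 0.27 M.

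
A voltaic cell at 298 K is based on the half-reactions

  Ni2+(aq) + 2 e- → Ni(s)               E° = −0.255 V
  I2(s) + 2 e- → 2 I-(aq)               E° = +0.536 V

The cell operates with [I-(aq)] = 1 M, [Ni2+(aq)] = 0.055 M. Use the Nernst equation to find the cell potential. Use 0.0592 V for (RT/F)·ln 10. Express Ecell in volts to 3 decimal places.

+0.828 V

Since E°(I₂/I⁻) > E°(Ni²⁺/Ni), I₂/I⁻ serves as the cathode.
The standard potential is +0.536 − (−0.255) = +0.791 V and the balanced reaction transfers n = 2 electrons.
The balanced reaction is I2(s) + Ni(s) → 2 I-(aq) + Ni2+(aq), so Q = [I-(aq)]^2·[Ni2+(aq)] = 0.055 and log Q = −1.260.
Applying E = E° − (RT ln10/nF)·log Q gives +0.791 − (0.0592/2)(−1.260) = +0.828 V.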